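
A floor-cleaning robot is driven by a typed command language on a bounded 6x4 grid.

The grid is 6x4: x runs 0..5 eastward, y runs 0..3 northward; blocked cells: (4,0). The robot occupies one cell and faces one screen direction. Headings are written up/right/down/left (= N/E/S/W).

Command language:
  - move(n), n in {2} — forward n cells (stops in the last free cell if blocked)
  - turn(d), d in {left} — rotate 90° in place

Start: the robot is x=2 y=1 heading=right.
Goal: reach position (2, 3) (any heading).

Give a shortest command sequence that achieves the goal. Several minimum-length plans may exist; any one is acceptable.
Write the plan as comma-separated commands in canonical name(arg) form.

initial: x=2 y=1 heading=right
[1] after turn(left): x=2 y=1 heading=up
[2] after move(2): x=2 y=3 heading=up
nothing shorter than 2 reaches the goal.

turn(left), move(2)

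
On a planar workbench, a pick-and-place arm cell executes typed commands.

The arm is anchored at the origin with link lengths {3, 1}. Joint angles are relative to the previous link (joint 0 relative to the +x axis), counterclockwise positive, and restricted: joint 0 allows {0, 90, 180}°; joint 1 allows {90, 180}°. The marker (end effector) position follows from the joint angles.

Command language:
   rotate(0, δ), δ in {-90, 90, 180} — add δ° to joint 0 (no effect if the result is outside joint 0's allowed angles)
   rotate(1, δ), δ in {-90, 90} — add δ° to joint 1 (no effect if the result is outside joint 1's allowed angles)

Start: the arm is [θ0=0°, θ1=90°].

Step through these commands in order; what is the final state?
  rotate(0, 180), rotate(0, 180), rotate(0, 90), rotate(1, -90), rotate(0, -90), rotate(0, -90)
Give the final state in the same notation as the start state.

from: [θ0=0°, θ1=90°]
step 1 (rotate(0, 180)): [θ0=180°, θ1=90°]
step 2 (rotate(0, 180)): [θ0=0°, θ1=90°]
step 3 (rotate(0, 90)): [θ0=90°, θ1=90°]
step 4 (rotate(1, -90)): [θ0=90°, θ1=90°]
step 5 (rotate(0, -90)): [θ0=0°, θ1=90°]
step 6 (rotate(0, -90)): [θ0=0°, θ1=90°]

[θ0=0°, θ1=90°]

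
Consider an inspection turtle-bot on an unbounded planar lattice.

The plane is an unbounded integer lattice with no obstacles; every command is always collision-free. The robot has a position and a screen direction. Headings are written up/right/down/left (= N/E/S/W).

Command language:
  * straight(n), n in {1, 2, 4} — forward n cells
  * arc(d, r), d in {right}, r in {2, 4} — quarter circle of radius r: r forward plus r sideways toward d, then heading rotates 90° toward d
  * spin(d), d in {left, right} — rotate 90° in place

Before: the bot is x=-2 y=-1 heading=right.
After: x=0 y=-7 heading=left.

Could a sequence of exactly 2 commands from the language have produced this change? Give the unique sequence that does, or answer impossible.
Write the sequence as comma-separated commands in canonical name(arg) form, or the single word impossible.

key: running arc(right, 2) before arc(right, 4) would end elsewhere — order is forced
initial: x=-2 y=-1 heading=right
step 1 (arc(right, 4)): x=2 y=-5 heading=down
step 2 (arc(right, 2)): x=0 y=-7 heading=left
uniquely the one of 49 2-step routes that fits.

arc(right, 4), arc(right, 2)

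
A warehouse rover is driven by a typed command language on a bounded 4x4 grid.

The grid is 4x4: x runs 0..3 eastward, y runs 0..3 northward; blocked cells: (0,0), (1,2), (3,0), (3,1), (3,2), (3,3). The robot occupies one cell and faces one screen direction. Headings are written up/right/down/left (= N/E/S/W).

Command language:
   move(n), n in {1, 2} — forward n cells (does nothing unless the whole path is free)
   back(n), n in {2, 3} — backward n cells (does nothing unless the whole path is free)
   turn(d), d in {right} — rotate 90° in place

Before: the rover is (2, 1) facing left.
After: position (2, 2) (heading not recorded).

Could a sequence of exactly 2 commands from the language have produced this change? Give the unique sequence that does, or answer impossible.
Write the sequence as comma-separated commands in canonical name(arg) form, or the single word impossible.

turn(right), move(1)

key: running move(1) before turn(right) would end elsewhere — order is forced
t0: (2, 1) facing left
[1] after turn(right): (2, 1) facing up
[2] after move(1): (2, 2) facing up
no rival 2-sequence matches.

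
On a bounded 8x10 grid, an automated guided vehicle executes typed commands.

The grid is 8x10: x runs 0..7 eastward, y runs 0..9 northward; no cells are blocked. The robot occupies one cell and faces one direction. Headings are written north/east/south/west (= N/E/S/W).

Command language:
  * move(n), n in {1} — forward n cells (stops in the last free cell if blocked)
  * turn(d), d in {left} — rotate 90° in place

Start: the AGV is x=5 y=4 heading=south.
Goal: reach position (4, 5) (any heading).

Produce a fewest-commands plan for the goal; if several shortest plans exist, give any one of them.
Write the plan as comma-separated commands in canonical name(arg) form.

initial: x=5 y=4 heading=south
step 1 (turn(left)): x=5 y=4 heading=east
step 2 (turn(left)): x=5 y=4 heading=north
step 3 (move(1)): x=5 y=5 heading=north
step 4 (turn(left)): x=5 y=5 heading=west
step 5 (move(1)): x=4 y=5 heading=west
minimal: 5 command(s), checked below 5.

turn(left), turn(left), move(1), turn(left), move(1)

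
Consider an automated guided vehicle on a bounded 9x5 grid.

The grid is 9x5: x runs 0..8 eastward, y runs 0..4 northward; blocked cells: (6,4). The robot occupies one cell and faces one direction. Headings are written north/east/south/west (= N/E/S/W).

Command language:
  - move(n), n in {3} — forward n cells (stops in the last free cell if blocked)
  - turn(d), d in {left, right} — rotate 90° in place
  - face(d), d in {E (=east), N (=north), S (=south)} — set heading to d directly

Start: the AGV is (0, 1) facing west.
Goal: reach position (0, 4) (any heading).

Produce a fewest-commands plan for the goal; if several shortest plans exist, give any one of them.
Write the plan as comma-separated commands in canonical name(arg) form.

from: (0, 1) facing west
t=1 face(N) ⇒ (0, 1) facing north
t=2 move(3) ⇒ (0, 4) facing north
nothing shorter than 2 reaches the goal.

face(N), move(3)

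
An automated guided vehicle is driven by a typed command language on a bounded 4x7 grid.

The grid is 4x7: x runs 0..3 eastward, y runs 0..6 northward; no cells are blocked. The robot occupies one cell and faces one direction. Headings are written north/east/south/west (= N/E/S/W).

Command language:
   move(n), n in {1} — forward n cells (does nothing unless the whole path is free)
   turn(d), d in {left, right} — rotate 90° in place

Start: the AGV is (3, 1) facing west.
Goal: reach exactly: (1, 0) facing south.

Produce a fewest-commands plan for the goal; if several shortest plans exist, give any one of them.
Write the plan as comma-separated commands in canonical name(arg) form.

move(1), move(1), turn(left), move(1)

initial: (3, 1) facing west
1. move(1) → (2, 1) facing west
2. move(1) → (1, 1) facing west
3. turn(left) → (1, 1) facing south
4. move(1) → (1, 0) facing south
minimal: 4 command(s), checked below 4.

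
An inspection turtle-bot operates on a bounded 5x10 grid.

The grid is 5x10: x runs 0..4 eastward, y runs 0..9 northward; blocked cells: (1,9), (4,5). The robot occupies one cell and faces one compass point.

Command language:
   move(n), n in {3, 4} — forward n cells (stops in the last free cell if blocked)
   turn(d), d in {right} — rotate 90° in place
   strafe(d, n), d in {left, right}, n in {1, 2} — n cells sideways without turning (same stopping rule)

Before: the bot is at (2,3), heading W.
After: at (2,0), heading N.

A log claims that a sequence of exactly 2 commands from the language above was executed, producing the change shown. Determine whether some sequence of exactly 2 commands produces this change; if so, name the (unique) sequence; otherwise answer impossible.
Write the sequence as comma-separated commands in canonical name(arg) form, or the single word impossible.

impossible

all 49 sequences checked — none match.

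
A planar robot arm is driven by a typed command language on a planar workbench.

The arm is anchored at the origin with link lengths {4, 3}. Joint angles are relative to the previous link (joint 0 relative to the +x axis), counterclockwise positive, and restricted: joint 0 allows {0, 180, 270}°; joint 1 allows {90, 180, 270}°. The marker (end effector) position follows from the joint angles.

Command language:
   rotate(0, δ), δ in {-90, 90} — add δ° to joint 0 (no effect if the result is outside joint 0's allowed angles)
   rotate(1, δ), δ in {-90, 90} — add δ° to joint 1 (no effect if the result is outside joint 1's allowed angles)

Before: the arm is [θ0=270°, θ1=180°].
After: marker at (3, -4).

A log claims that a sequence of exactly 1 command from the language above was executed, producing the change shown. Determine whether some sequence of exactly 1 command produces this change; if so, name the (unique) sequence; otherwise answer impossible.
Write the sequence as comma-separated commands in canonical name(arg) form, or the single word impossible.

initial: [θ0=270°, θ1=180°]
step 1 (rotate(1, -90)): [θ0=270°, θ1=90°]
uniquely the one of 4 1-step routes that fits.

rotate(1, -90)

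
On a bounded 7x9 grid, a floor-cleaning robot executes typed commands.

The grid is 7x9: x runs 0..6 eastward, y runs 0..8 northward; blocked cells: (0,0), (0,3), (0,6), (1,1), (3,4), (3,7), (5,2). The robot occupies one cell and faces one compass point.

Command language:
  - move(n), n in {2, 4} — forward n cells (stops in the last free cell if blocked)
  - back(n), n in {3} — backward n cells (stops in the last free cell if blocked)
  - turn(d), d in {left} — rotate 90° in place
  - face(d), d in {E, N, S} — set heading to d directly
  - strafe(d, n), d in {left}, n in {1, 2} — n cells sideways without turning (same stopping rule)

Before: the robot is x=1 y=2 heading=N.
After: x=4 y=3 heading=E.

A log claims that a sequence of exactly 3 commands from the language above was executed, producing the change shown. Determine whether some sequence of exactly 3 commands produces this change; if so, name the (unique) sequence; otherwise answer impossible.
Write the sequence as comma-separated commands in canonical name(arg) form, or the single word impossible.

face(E), move(4), strafe(left, 1)

key: order matters: swapping face(E) and strafe(left, 1) lands elsewhere
begin: x=1 y=2 heading=N
t=1 face(E) ⇒ x=1 y=2 heading=E
t=2 move(4) ⇒ x=4 y=2 heading=E
t=3 strafe(left, 1) ⇒ x=4 y=3 heading=E
all 729 alternatives checked — unique.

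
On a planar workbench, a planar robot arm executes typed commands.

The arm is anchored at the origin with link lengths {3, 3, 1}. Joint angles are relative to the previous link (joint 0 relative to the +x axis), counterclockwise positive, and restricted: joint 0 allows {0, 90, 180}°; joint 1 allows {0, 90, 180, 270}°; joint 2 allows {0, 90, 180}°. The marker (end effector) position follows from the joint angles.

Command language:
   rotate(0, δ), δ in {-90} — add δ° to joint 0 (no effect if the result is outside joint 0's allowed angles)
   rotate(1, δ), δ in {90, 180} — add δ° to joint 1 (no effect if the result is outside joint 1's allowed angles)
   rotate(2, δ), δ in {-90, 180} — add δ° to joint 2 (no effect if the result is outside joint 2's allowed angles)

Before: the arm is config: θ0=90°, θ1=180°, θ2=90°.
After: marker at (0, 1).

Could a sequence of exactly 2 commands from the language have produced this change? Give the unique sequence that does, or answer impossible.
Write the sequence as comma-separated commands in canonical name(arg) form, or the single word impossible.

rotate(2, -90), rotate(2, 180)

key: running rotate(2, 180) before rotate(2, -90) would end elsewhere — order is forced
initial: config: θ0=90°, θ1=180°, θ2=90°
step 1 (rotate(2, -90)): config: θ0=90°, θ1=180°, θ2=0°
step 2 (rotate(2, 180)): config: θ0=90°, θ1=180°, θ2=180°
no rival 2-sequence matches.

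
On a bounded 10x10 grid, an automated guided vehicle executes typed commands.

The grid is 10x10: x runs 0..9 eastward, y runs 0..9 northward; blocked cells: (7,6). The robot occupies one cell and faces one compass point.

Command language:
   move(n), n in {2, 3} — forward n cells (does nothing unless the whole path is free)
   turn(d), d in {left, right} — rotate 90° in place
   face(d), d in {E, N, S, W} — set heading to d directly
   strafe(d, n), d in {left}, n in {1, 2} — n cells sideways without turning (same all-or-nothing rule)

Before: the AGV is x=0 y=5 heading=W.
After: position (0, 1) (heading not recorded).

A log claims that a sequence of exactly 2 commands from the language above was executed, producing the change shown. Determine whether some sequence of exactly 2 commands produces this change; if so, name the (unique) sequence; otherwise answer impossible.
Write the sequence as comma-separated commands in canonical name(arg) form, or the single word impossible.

strafe(left, 2), strafe(left, 2)

from: x=0 y=5 heading=W
[1] after strafe(left, 2): x=0 y=3 heading=W
[2] after strafe(left, 2): x=0 y=1 heading=W
all 100 alternatives checked — unique.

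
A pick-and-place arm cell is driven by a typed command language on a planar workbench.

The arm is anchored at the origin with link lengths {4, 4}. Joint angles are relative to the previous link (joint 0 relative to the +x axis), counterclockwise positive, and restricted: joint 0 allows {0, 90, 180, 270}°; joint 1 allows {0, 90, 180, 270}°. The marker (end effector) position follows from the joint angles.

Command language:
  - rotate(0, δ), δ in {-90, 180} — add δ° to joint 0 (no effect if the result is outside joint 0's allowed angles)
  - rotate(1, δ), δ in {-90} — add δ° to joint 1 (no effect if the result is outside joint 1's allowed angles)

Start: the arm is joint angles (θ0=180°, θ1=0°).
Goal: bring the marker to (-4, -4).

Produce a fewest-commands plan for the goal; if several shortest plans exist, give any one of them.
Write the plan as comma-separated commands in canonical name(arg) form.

start: joint angles (θ0=180°, θ1=0°)
1. rotate(0, 180) → joint angles (θ0=0°, θ1=0°)
2. rotate(1, -90) → joint angles (θ0=0°, θ1=270°)
3. rotate(0, -90) → joint angles (θ0=270°, θ1=270°)
minimal: 3 command(s), checked below 3.

rotate(0, 180), rotate(1, -90), rotate(0, -90)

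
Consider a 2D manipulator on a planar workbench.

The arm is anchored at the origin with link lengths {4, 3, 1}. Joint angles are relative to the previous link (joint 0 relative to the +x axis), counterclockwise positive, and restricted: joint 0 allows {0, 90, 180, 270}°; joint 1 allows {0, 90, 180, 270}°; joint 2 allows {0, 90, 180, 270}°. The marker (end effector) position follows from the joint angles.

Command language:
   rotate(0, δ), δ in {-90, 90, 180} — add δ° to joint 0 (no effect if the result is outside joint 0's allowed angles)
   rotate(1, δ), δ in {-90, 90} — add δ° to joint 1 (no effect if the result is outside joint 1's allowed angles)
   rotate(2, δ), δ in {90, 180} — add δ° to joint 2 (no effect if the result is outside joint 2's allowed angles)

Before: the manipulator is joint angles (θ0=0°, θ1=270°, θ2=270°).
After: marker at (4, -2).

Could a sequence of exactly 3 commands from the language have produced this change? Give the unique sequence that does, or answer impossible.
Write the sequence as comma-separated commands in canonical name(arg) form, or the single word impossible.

initial: joint angles (θ0=0°, θ1=270°, θ2=270°)
1. rotate(2, 90) → joint angles (θ0=0°, θ1=270°, θ2=0°)
2. rotate(2, 90) → joint angles (θ0=0°, θ1=270°, θ2=90°)
3. rotate(2, 90) → joint angles (θ0=0°, θ1=270°, θ2=180°)
no other 3-command option fits: unique.

rotate(2, 90), rotate(2, 90), rotate(2, 90)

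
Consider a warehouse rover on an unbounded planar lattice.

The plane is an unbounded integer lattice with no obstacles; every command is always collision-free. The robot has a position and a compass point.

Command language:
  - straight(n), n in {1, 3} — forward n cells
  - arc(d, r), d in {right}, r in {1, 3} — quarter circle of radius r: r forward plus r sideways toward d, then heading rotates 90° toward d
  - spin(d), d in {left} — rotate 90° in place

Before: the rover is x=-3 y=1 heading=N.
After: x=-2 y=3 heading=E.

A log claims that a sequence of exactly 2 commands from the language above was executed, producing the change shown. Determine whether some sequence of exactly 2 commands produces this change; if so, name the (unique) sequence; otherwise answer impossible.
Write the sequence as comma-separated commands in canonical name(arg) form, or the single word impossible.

key: running arc(right, 1) before straight(1) would end elsewhere — order is forced
from: x=-3 y=1 heading=N
[1] after straight(1): x=-3 y=2 heading=N
[2] after arc(right, 1): x=-2 y=3 heading=E
no rival 2-sequence matches.

straight(1), arc(right, 1)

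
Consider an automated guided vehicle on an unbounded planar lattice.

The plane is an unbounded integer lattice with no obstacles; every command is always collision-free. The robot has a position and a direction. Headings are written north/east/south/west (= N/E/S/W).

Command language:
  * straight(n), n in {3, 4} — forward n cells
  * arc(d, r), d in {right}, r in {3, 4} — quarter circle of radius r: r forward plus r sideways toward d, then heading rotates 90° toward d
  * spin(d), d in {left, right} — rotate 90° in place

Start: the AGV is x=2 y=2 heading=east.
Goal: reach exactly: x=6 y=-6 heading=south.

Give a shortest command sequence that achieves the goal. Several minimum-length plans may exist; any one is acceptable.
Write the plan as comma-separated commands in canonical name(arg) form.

arc(right, 4), straight(4)

start: x=2 y=2 heading=east
t=1 arc(right, 4) ⇒ x=6 y=-2 heading=south
t=2 straight(4) ⇒ x=6 y=-6 heading=south
no 1-step plan works, so 2 is optimal.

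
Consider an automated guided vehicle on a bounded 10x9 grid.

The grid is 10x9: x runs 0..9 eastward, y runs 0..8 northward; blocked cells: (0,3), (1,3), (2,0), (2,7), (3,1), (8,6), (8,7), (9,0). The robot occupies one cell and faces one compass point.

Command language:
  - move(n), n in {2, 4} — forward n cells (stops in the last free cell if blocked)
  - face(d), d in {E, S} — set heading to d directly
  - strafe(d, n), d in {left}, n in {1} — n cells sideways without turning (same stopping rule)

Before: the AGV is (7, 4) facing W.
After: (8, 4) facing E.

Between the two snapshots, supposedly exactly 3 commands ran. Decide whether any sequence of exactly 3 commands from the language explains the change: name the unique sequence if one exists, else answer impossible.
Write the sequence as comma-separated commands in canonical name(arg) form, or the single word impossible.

key: order matters: swapping face(S) and face(E) lands elsewhere
from: (7, 4) facing W
step 1 (face(S)): (7, 4) facing S
step 2 (strafe(left, 1)): (8, 4) facing S
step 3 (face(E)): (8, 4) facing E
all 125 alternatives checked — unique.

face(S), strafe(left, 1), face(E)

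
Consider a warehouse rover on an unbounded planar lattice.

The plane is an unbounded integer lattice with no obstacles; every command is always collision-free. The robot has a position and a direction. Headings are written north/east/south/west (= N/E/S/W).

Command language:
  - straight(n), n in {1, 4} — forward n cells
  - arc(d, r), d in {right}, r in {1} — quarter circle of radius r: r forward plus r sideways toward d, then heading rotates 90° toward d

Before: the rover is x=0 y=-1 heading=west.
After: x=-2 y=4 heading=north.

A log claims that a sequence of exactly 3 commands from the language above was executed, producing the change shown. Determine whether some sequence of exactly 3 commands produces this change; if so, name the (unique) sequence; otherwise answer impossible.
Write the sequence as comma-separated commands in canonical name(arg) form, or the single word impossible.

key: order matters: swapping straight(1) and straight(4) lands elsewhere
from: x=0 y=-1 heading=west
[1] after straight(1): x=-1 y=-1 heading=west
[2] after arc(right, 1): x=-2 y=0 heading=north
[3] after straight(4): x=-2 y=4 heading=north
uniquely the one of 27 3-step routes that fits.

straight(1), arc(right, 1), straight(4)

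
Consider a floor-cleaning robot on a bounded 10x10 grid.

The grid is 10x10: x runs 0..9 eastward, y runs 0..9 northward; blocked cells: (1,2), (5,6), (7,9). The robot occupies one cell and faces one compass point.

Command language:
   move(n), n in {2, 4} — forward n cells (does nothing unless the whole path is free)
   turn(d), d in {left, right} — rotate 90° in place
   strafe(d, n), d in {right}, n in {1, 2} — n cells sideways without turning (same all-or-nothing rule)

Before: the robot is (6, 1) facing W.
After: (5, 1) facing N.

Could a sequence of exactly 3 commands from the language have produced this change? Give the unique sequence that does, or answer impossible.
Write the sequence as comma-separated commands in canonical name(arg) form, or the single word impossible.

key: running strafe(right, 1) before move(2) would end elsewhere — order is forced
start: (6, 1) facing W
1. move(2) → (4, 1) facing W
2. turn(right) → (4, 1) facing N
3. strafe(right, 1) → (5, 1) facing N
no other 3-command option fits: unique.

move(2), turn(right), strafe(right, 1)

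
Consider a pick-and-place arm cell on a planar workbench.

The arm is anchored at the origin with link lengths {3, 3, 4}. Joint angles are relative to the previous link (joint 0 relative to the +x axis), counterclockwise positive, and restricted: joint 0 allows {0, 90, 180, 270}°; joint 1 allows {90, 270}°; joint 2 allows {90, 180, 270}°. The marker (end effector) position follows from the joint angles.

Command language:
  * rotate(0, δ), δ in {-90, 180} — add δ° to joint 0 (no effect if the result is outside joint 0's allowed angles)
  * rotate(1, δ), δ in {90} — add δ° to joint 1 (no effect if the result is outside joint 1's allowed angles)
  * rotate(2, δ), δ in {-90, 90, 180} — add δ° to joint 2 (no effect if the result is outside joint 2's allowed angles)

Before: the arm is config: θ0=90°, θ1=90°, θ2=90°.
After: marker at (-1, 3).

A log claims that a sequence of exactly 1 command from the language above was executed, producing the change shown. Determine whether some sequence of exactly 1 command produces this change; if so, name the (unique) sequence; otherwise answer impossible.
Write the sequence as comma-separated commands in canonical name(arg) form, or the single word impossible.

begin: config: θ0=90°, θ1=90°, θ2=90°
[1] after rotate(0, -90): config: θ0=0°, θ1=90°, θ2=90°
no rival 1-sequence matches.

rotate(0, -90)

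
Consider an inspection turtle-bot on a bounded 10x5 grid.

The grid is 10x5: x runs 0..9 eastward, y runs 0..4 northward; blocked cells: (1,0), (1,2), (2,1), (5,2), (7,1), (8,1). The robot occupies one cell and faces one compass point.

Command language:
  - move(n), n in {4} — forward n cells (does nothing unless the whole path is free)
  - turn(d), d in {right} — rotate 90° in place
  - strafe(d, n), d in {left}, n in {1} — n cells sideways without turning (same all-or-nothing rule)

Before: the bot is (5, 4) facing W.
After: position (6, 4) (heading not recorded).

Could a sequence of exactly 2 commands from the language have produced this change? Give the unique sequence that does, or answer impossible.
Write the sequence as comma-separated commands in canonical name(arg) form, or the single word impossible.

impossible

checked all 2-command options: none fits.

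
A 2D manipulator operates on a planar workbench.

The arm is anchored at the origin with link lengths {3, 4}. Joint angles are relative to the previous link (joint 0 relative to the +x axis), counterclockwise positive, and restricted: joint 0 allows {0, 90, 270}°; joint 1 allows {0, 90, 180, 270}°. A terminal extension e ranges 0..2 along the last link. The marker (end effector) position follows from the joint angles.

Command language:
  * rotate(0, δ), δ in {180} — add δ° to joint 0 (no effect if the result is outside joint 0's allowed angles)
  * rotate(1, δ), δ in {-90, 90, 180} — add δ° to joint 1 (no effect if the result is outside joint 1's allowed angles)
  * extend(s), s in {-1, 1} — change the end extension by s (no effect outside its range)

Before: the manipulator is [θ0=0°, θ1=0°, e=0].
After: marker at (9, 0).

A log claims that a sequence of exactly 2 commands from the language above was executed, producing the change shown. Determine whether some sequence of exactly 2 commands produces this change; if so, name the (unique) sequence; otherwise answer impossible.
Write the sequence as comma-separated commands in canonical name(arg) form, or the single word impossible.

extend(1), extend(1)

t0: [θ0=0°, θ1=0°, e=0]
[1] after extend(1): [θ0=0°, θ1=0°, e=1]
[2] after extend(1): [θ0=0°, θ1=0°, e=2]
no rival 2-sequence matches.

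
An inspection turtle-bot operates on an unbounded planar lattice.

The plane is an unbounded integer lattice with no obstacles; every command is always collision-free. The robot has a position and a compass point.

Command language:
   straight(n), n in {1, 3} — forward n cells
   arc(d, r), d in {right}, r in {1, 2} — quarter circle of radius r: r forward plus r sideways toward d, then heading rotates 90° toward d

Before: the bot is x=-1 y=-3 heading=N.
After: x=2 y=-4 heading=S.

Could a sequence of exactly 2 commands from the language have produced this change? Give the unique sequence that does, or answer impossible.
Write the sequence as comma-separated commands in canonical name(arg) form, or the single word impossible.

arc(right, 1), arc(right, 2)

key: position moved to (2,-4) AND the heading swung to S — translation plus rotation needed
from: x=-1 y=-3 heading=N
t=1 arc(right, 1) ⇒ x=0 y=-2 heading=E
t=2 arc(right, 2) ⇒ x=2 y=-4 heading=S
no rival 2-sequence matches.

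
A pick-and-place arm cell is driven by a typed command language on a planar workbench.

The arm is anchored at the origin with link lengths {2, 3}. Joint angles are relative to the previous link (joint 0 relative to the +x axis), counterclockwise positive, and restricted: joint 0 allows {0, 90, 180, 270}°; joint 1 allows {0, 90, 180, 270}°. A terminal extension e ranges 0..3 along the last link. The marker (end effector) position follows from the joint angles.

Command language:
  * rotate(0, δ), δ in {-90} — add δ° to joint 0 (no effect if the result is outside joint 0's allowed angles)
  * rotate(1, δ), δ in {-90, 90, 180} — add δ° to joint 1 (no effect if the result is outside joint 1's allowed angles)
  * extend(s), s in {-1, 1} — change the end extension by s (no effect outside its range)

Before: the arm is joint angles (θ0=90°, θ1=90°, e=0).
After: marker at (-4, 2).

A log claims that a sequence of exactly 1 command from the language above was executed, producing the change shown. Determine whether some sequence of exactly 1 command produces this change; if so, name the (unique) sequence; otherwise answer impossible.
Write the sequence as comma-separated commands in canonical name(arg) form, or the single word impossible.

from: joint angles (θ0=90°, θ1=90°, e=0)
1. extend(1) → joint angles (θ0=90°, θ1=90°, e=1)
no rival 1-sequence matches.

extend(1)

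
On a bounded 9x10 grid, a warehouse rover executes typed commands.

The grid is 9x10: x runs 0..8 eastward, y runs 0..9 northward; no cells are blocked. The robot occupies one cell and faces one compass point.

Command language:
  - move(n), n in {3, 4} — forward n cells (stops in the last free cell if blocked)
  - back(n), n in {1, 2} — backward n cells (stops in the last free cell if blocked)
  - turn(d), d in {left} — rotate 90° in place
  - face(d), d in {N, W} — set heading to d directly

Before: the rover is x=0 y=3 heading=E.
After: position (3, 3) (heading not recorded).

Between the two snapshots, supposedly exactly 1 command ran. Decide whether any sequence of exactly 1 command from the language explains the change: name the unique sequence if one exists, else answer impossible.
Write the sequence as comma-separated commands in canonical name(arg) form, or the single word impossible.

move(3)

start: x=0 y=3 heading=E
t=1 move(3) ⇒ x=3 y=3 heading=E
all 7 alternatives checked — unique.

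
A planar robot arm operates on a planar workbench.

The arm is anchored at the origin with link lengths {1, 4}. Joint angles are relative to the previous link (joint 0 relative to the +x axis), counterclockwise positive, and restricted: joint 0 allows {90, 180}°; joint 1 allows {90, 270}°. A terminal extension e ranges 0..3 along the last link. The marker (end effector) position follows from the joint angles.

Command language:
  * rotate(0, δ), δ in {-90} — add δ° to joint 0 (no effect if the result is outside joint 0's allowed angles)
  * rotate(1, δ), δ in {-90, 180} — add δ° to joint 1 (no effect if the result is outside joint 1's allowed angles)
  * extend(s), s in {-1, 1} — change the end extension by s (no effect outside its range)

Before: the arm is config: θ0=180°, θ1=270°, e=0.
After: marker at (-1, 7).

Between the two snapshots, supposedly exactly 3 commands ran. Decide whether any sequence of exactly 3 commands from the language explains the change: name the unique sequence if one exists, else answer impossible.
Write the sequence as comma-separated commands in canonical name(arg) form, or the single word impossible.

extend(1), extend(1), extend(1)

start: config: θ0=180°, θ1=270°, e=0
t=1 extend(1) ⇒ config: θ0=180°, θ1=270°, e=1
t=2 extend(1) ⇒ config: θ0=180°, θ1=270°, e=2
t=3 extend(1) ⇒ config: θ0=180°, θ1=270°, e=3
uniquely the one of 125 3-step routes that fits.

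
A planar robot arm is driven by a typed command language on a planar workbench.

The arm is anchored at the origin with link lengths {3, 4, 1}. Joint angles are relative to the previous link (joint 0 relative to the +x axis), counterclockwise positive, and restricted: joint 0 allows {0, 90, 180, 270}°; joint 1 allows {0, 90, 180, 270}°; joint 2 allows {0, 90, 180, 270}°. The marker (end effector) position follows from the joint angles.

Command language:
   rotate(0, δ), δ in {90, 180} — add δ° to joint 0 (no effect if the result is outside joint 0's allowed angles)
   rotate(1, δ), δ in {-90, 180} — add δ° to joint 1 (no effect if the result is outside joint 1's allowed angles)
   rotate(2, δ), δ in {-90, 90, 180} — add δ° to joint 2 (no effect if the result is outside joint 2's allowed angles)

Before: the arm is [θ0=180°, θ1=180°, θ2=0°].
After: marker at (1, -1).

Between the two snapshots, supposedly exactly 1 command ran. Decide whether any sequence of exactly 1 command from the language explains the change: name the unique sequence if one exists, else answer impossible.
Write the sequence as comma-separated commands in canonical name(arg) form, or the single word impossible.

rotate(2, -90)

begin: [θ0=180°, θ1=180°, θ2=0°]
1. rotate(2, -90) → [θ0=180°, θ1=180°, θ2=270°]
all 7 alternatives checked — unique.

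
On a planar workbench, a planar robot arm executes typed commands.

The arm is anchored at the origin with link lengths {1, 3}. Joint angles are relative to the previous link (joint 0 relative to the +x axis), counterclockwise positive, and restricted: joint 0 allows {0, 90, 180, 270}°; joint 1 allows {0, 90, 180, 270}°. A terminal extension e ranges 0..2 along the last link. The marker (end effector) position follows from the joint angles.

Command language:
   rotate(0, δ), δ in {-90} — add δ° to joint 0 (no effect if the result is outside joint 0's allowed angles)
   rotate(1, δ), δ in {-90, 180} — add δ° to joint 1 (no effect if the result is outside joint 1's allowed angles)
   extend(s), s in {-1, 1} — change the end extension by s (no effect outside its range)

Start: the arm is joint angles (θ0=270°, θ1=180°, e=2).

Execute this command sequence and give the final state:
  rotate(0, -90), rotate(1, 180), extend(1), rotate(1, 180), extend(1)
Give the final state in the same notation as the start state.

begin: joint angles (θ0=270°, θ1=180°, e=2)
[1] after rotate(0, -90): joint angles (θ0=180°, θ1=180°, e=2)
[2] after rotate(1, 180): joint angles (θ0=180°, θ1=0°, e=2)
[3] after extend(1): joint angles (θ0=180°, θ1=0°, e=2)
[4] after rotate(1, 180): joint angles (θ0=180°, θ1=180°, e=2)
[5] after extend(1): joint angles (θ0=180°, θ1=180°, e=2)

joint angles (θ0=180°, θ1=180°, e=2)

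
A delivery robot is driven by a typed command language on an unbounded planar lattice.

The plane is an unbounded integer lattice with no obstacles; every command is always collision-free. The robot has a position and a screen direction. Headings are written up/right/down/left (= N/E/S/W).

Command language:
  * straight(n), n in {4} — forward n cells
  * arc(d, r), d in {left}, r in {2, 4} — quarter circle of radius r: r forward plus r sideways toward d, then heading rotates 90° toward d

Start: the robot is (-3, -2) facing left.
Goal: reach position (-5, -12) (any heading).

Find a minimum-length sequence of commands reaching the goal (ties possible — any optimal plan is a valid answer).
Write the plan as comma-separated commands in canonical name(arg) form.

from: (-3, -2) facing left
[1] after arc(left, 2): (-5, -4) facing down
[2] after straight(4): (-5, -8) facing down
[3] after straight(4): (-5, -12) facing down
shorter routes all fall short; 3 is best.

arc(left, 2), straight(4), straight(4)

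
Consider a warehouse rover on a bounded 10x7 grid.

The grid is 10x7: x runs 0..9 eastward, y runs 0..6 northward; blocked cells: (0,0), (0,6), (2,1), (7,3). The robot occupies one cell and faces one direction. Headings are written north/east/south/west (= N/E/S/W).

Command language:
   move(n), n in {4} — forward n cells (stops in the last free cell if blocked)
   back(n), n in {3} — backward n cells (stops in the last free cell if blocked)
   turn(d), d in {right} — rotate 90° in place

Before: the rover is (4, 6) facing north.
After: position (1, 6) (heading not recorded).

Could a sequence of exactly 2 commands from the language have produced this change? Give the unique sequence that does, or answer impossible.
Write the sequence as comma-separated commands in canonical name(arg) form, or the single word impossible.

turn(right), back(3)

key: running back(3) before turn(right) would end elsewhere — order is forced
begin: (4, 6) facing north
t=1 turn(right) ⇒ (4, 6) facing east
t=2 back(3) ⇒ (1, 6) facing east
uniquely the one of 9 2-step routes that fits.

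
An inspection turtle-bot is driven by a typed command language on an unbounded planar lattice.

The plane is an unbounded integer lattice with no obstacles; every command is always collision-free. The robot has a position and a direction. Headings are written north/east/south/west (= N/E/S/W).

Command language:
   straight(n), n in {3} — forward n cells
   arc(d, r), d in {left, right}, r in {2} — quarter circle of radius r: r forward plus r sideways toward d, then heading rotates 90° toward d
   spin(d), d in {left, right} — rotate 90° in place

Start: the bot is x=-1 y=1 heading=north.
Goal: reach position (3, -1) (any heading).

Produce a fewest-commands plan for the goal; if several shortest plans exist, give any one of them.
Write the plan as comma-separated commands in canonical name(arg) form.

t0: x=-1 y=1 heading=north
[1] after arc(left, 2): x=-3 y=3 heading=west
[2] after arc(left, 2): x=-5 y=1 heading=south
[3] after arc(left, 2): x=-3 y=-1 heading=east
[4] after straight(3): x=0 y=-1 heading=east
[5] after straight(3): x=3 y=-1 heading=east
minimal: 5 command(s), checked below 5.

arc(left, 2), arc(left, 2), arc(left, 2), straight(3), straight(3)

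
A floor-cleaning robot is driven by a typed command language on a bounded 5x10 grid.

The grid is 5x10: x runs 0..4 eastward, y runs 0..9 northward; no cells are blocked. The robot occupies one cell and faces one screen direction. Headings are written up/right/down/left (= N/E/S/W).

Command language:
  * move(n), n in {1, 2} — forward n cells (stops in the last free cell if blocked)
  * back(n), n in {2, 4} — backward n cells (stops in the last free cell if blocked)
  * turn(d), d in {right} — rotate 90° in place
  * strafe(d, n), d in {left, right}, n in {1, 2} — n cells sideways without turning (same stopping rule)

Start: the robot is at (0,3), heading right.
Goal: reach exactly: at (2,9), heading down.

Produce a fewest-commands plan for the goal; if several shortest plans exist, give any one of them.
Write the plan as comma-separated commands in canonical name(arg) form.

from: at (0,3), heading right
t=1 move(2) ⇒ at (2,3), heading right
t=2 turn(right) ⇒ at (2,3), heading down
t=3 back(2) ⇒ at (2,5), heading down
t=4 back(4) ⇒ at (2,9), heading down
nothing shorter than 4 reaches the goal.

move(2), turn(right), back(2), back(4)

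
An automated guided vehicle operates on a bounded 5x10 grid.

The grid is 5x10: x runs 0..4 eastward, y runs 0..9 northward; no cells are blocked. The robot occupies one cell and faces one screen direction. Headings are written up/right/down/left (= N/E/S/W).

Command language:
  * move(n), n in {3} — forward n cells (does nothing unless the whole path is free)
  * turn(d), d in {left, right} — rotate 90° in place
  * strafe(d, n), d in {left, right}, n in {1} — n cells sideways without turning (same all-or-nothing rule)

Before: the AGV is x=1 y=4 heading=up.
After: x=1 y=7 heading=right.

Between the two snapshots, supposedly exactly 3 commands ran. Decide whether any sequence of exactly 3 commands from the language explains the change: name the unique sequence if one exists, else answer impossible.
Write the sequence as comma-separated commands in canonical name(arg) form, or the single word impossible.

move(3), move(3), turn(right)

key: the second move(3) would leave the grid, so it does nothing
begin: x=1 y=4 heading=up
[1] after move(3): x=1 y=7 heading=up
[2] after move(3): x=1 y=7 heading=up
[3] after turn(right): x=1 y=7 heading=right
uniquely the one of 125 3-step routes that fits.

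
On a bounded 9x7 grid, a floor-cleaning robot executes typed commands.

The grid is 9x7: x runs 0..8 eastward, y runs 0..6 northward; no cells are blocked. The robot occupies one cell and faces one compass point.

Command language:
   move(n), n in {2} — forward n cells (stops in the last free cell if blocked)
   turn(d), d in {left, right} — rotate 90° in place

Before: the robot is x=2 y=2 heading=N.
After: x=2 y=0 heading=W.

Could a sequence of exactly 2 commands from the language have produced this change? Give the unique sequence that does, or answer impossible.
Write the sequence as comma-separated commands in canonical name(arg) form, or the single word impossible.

checked all 2-command options: none fits.

impossible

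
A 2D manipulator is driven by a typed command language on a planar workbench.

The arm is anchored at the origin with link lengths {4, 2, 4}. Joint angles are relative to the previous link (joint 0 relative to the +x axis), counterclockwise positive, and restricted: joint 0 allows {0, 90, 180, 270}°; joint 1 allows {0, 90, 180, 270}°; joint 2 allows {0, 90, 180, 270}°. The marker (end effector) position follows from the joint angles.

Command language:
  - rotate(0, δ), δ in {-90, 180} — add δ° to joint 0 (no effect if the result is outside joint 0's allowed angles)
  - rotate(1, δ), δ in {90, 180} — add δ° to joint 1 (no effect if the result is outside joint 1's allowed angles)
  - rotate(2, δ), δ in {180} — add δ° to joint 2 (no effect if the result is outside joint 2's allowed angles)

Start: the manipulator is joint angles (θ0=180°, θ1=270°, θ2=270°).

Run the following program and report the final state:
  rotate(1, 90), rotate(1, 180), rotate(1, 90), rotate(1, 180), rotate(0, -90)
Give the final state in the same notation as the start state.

from: joint angles (θ0=180°, θ1=270°, θ2=270°)
1. rotate(1, 90) → joint angles (θ0=180°, θ1=0°, θ2=270°)
2. rotate(1, 180) → joint angles (θ0=180°, θ1=180°, θ2=270°)
3. rotate(1, 90) → joint angles (θ0=180°, θ1=270°, θ2=270°)
4. rotate(1, 180) → joint angles (θ0=180°, θ1=90°, θ2=270°)
5. rotate(0, -90) → joint angles (θ0=90°, θ1=90°, θ2=270°)

joint angles (θ0=90°, θ1=90°, θ2=270°)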